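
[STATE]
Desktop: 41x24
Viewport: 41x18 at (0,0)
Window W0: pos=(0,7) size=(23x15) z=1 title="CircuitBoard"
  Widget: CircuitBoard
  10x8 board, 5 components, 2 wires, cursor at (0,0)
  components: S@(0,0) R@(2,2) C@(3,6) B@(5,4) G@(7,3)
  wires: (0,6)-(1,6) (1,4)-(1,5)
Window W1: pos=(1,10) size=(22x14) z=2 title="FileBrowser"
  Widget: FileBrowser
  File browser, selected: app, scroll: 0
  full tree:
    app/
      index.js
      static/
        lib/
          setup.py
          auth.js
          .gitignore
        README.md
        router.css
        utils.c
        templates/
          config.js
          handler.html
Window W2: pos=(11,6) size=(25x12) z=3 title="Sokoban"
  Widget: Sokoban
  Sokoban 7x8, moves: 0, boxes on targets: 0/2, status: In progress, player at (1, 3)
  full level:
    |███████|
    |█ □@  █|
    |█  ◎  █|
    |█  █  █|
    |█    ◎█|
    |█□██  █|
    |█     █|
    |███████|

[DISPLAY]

                                         
                                         
                                         
                                         
                                         
                                         
           ┏━━━━━━━━━━━━━━━━━━━━━━━┓     
┏━━━━━━━━━━┃ Sokoban               ┃     
┃ CircuitBo┠───────────────────────┨     
┠──────────┃███████                ┃     
┃┏━━━━━━━━━┃█ □@  █                ┃     
┃┃ FileBrow┃█  ◎  █                ┃     
┃┠─────────┃█  █  █                ┃     
┃┃> [-] app┃█    ◎█                ┃     
┃┃    index┃█□██  █                ┃     
┃┃    [+] s┃█     █                ┃     
┃┃         ┃███████                ┃     
┃┃         ┗━━━━━━━━━━━━━━━━━━━━━━━┛     


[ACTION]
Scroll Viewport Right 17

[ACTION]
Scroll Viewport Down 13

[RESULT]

           ┏━━━━━━━━━━━━━━━━━━━━━━━┓     
┏━━━━━━━━━━┃ Sokoban               ┃     
┃ CircuitBo┠───────────────────────┨     
┠──────────┃███████                ┃     
┃┏━━━━━━━━━┃█ □@  █                ┃     
┃┃ FileBrow┃█  ◎  █                ┃     
┃┠─────────┃█  █  █                ┃     
┃┃> [-] app┃█    ◎█                ┃     
┃┃    index┃█□██  █                ┃     
┃┃    [+] s┃█     █                ┃     
┃┃         ┃███████                ┃     
┃┃         ┗━━━━━━━━━━━━━━━━━━━━━━━┛     
┃┃                    ┃                  
┃┃                    ┃                  
┃┃                    ┃                  
┗┃                    ┃                  
 ┃                    ┃                  
 ┗━━━━━━━━━━━━━━━━━━━━┛                  


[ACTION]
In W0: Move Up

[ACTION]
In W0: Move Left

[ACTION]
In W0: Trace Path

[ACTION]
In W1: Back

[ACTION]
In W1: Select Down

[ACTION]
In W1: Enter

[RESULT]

           ┏━━━━━━━━━━━━━━━━━━━━━━━┓     
┏━━━━━━━━━━┃ Sokoban               ┃     
┃ CircuitBo┠───────────────────────┨     
┠──────────┃███████                ┃     
┃┏━━━━━━━━━┃█ □@  █                ┃     
┃┃ FileBrow┃█  ◎  █                ┃     
┃┠─────────┃█  █  █                ┃     
┃┃  [-] app┃█    ◎█                ┃     
┃┃  > index┃█□██  █                ┃     
┃┃    [+] s┃█     █                ┃     
┃┃         ┃███████                ┃     
┃┃         ┗━━━━━━━━━━━━━━━━━━━━━━━┛     
┃┃                    ┃                  
┃┃                    ┃                  
┃┃                    ┃                  
┗┃                    ┃                  
 ┃                    ┃                  
 ┗━━━━━━━━━━━━━━━━━━━━┛                  


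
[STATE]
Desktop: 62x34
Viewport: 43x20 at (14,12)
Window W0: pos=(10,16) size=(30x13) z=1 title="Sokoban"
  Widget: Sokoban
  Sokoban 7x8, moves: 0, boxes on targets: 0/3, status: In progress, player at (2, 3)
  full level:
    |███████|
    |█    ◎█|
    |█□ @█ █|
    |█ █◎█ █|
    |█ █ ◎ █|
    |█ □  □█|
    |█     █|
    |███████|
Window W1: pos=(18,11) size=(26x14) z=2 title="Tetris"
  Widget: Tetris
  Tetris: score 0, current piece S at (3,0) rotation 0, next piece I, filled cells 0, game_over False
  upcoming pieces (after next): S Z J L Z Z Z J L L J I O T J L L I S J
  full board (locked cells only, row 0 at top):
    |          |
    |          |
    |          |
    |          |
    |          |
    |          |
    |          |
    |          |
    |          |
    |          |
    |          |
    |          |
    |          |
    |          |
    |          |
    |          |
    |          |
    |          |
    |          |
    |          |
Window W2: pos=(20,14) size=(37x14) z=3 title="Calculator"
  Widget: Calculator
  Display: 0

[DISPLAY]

    ┃ Tetris                 ┃             
    ┠────────────────────────┨             
    ┃ ┏━━━━━━━━━━━━━━━━━━━━━━━━━━━━━━━━━━━┓
    ┃ ┃ Calculator                        ┃
━━━━┃ ┠───────────────────────────────────┨
koba┃ ┃                                  0┃
────┃ ┃┌───┬───┬───┬───┐                  ┃
████┃ ┃│ 7 │ 8 │ 9 │ ÷ │                  ┃
  ◎█┃ ┃├───┼───┼───┼───┤                  ┃
@█ █┃ ┃│ 4 │ 5 │ 6 │ × │                  ┃
◎█ █┃ ┃├───┼───┼───┼───┤                  ┃
 ◎ █┃ ┃│ 1 │ 2 │ 3 │ - │                  ┃
  □█┗━┃├───┼───┼───┼───┤                  ┃
   █  ┃│ 0 │ . │ = │ + │                  ┃
████  ┃└───┴───┴───┴───┘                  ┃
es: 0 ┗━━━━━━━━━━━━━━━━━━━━━━━━━━━━━━━━━━━┛
━━━━━━━━━━━━━━━━━━━━━━━━━┛                 
                                           
                                           
                                           


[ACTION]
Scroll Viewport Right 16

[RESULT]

 Tetris                 ┃                  
────────────────────────┨                  
 ┏━━━━━━━━━━━━━━━━━━━━━━━━━━━━━━━━━━━┓     
 ┃ Calculator                        ┃     
 ┠───────────────────────────────────┨     
 ┃                                  0┃     
 ┃┌───┬───┬───┬───┐                  ┃     
 ┃│ 7 │ 8 │ 9 │ ÷ │                  ┃     
 ┃├───┼───┼───┼───┤                  ┃     
 ┃│ 4 │ 5 │ 6 │ × │                  ┃     
 ┃├───┼───┼───┼───┤                  ┃     
 ┃│ 1 │ 2 │ 3 │ - │                  ┃     
━┃├───┼───┼───┼───┤                  ┃     
 ┃│ 0 │ . │ = │ + │                  ┃     
 ┃└───┴───┴───┴───┘                  ┃     
 ┗━━━━━━━━━━━━━━━━━━━━━━━━━━━━━━━━━━━┛     
━━━━━━━━━━━━━━━━━━━━┛                      
                                           
                                           
                                           


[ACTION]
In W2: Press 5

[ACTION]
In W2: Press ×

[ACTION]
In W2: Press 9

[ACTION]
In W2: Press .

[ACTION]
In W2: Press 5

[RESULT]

 Tetris                 ┃                  
────────────────────────┨                  
 ┏━━━━━━━━━━━━━━━━━━━━━━━━━━━━━━━━━━━┓     
 ┃ Calculator                        ┃     
 ┠───────────────────────────────────┨     
 ┃                                9.5┃     
 ┃┌───┬───┬───┬───┐                  ┃     
 ┃│ 7 │ 8 │ 9 │ ÷ │                  ┃     
 ┃├───┼───┼───┼───┤                  ┃     
 ┃│ 4 │ 5 │ 6 │ × │                  ┃     
 ┃├───┼───┼───┼───┤                  ┃     
 ┃│ 1 │ 2 │ 3 │ - │                  ┃     
━┃├───┼───┼───┼───┤                  ┃     
 ┃│ 0 │ . │ = │ + │                  ┃     
 ┃└───┴───┴───┴───┘                  ┃     
 ┗━━━━━━━━━━━━━━━━━━━━━━━━━━━━━━━━━━━┛     
━━━━━━━━━━━━━━━━━━━━┛                      
                                           
                                           
                                           


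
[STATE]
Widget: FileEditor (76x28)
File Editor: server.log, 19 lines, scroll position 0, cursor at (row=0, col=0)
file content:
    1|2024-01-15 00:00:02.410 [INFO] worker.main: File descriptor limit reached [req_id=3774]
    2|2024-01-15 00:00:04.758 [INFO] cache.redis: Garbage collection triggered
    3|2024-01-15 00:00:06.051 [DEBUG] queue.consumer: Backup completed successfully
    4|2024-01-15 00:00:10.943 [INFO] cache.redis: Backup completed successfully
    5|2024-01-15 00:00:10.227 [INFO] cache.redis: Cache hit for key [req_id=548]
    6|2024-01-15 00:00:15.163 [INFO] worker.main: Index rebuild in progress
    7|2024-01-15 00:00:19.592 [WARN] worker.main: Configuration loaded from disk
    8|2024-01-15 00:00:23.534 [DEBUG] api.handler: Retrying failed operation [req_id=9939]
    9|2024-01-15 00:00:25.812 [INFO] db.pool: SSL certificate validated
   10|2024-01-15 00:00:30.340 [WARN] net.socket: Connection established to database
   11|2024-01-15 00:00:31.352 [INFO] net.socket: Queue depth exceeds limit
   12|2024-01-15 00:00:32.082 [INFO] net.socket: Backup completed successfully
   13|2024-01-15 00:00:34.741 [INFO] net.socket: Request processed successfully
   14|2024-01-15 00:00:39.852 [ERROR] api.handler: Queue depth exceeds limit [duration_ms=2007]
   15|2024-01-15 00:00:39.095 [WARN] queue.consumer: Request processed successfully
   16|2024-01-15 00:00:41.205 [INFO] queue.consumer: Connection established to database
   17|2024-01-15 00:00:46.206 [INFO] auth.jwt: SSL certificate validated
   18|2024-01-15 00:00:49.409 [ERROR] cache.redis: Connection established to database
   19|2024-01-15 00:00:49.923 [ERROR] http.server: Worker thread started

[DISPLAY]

█024-01-15 00:00:02.410 [INFO] worker.main: File descriptor limit reached [▲
2024-01-15 00:00:04.758 [INFO] cache.redis: Garbage collection triggered   █
2024-01-15 00:00:06.051 [DEBUG] queue.consumer: Backup completed successful░
2024-01-15 00:00:10.943 [INFO] cache.redis: Backup completed successfully  ░
2024-01-15 00:00:10.227 [INFO] cache.redis: Cache hit for key [req_id=548] ░
2024-01-15 00:00:15.163 [INFO] worker.main: Index rebuild in progress      ░
2024-01-15 00:00:19.592 [WARN] worker.main: Configuration loaded from disk ░
2024-01-15 00:00:23.534 [DEBUG] api.handler: Retrying failed operation [req░
2024-01-15 00:00:25.812 [INFO] db.pool: SSL certificate validated          ░
2024-01-15 00:00:30.340 [WARN] net.socket: Connection established to databa░
2024-01-15 00:00:31.352 [INFO] net.socket: Queue depth exceeds limit       ░
2024-01-15 00:00:32.082 [INFO] net.socket: Backup completed successfully   ░
2024-01-15 00:00:34.741 [INFO] net.socket: Request processed successfully  ░
2024-01-15 00:00:39.852 [ERROR] api.handler: Queue depth exceeds limit [dur░
2024-01-15 00:00:39.095 [WARN] queue.consumer: Request processed successful░
2024-01-15 00:00:41.205 [INFO] queue.consumer: Connection established to da░
2024-01-15 00:00:46.206 [INFO] auth.jwt: SSL certificate validated         ░
2024-01-15 00:00:49.409 [ERROR] cache.redis: Connection established to data░
2024-01-15 00:00:49.923 [ERROR] http.server: Worker thread started         ░
                                                                           ░
                                                                           ░
                                                                           ░
                                                                           ░
                                                                           ░
                                                                           ░
                                                                           ░
                                                                           ░
                                                                           ▼


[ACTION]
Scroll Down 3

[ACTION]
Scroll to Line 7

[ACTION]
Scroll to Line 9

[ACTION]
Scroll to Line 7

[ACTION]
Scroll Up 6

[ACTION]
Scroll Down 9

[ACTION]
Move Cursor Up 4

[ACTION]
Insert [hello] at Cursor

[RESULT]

hello█024-01-15 00:00:02.410 [INFO] worker.main: File descriptor limit reac▲
2024-01-15 00:00:04.758 [INFO] cache.redis: Garbage collection triggered   █
2024-01-15 00:00:06.051 [DEBUG] queue.consumer: Backup completed successful░
2024-01-15 00:00:10.943 [INFO] cache.redis: Backup completed successfully  ░
2024-01-15 00:00:10.227 [INFO] cache.redis: Cache hit for key [req_id=548] ░
2024-01-15 00:00:15.163 [INFO] worker.main: Index rebuild in progress      ░
2024-01-15 00:00:19.592 [WARN] worker.main: Configuration loaded from disk ░
2024-01-15 00:00:23.534 [DEBUG] api.handler: Retrying failed operation [req░
2024-01-15 00:00:25.812 [INFO] db.pool: SSL certificate validated          ░
2024-01-15 00:00:30.340 [WARN] net.socket: Connection established to databa░
2024-01-15 00:00:31.352 [INFO] net.socket: Queue depth exceeds limit       ░
2024-01-15 00:00:32.082 [INFO] net.socket: Backup completed successfully   ░
2024-01-15 00:00:34.741 [INFO] net.socket: Request processed successfully  ░
2024-01-15 00:00:39.852 [ERROR] api.handler: Queue depth exceeds limit [dur░
2024-01-15 00:00:39.095 [WARN] queue.consumer: Request processed successful░
2024-01-15 00:00:41.205 [INFO] queue.consumer: Connection established to da░
2024-01-15 00:00:46.206 [INFO] auth.jwt: SSL certificate validated         ░
2024-01-15 00:00:49.409 [ERROR] cache.redis: Connection established to data░
2024-01-15 00:00:49.923 [ERROR] http.server: Worker thread started         ░
                                                                           ░
                                                                           ░
                                                                           ░
                                                                           ░
                                                                           ░
                                                                           ░
                                                                           ░
                                                                           ░
                                                                           ▼


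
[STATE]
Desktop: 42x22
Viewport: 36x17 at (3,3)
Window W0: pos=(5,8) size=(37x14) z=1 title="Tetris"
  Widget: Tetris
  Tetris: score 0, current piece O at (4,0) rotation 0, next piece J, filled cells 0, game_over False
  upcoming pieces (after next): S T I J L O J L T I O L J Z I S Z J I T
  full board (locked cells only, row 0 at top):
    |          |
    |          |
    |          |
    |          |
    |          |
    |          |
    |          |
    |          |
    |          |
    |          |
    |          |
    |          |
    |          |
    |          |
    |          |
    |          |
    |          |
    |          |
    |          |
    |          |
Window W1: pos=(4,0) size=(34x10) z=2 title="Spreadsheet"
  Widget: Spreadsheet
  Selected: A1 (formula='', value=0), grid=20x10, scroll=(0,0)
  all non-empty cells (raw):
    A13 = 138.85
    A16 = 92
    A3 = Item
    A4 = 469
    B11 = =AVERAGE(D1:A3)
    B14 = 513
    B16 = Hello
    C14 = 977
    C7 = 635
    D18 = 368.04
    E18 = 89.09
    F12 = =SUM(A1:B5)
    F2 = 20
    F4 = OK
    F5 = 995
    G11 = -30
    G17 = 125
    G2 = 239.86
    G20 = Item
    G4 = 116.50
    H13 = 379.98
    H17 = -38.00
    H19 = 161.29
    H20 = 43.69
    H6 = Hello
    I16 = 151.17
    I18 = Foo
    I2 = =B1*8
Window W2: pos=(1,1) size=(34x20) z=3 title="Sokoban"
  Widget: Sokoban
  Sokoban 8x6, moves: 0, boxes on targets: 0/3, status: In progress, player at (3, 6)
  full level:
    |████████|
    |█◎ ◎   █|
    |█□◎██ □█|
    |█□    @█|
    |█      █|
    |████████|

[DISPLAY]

───────────────────────────────┨  ┃ 
███████                        ┃ D┃ 
◎ ◎   █                        ┃--┃ 
□◎██ □█                        ┃  ┃ 
□    @█                        ┃  ┃ 
      █                        ┃  ┃━
███████                        ┃━━┛ 
oves: 0  0/3                   ┃────
                               ┃    
                               ┃    
                               ┃    
                               ┃    
                               ┃    
                               ┃    
                               ┃    
                               ┃    
                               ┃    


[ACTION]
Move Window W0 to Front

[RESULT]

───────────────────────────────┨  ┃ 
███████                        ┃ D┃ 
◎ ◎   █                        ┃--┃ 
□◎██ □█                        ┃  ┃ 
□    @█                        ┃  ┃ 
  ┏━━━━━━━━━━━━━━━━━━━━━━━━━━━━━━━━━
██┃ Tetris                          
ov┠─────────────────────────────────
  ┃          │Next:                 
  ┃          │█                     
  ┃          │███                   
  ┃          │                      
  ┃          │                      
  ┃          │                      
  ┃          │Score:                
  ┃          │0                     
  ┃          │                      


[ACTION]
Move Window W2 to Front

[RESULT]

───────────────────────────────┨  ┃ 
███████                        ┃ D┃ 
◎ ◎   █                        ┃--┃ 
□◎██ □█                        ┃  ┃ 
□    @█                        ┃  ┃ 
      █                        ┃━━━━
███████                        ┃    
oves: 0  0/3                   ┃────
                               ┃    
                               ┃    
                               ┃    
                               ┃    
                               ┃    
                               ┃    
                               ┃    
                               ┃    
                               ┃    


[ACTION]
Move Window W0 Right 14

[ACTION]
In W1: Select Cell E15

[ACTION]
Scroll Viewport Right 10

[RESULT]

────────────────────────────┨  ┃    
████                        ┃ D┃    
   █                        ┃--┃    
█ □█                        ┃  ┃    
  @█                        ┃  ┃    
   █                        ┃━━━━━━┓
████                        ┃      ┃
s: 0  0/3                   ┃──────┨
                            ┃      ┃
                            ┃      ┃
                            ┃      ┃
                            ┃      ┃
                            ┃      ┃
                            ┃      ┃
                            ┃      ┃
                            ┃      ┃
                            ┃      ┃


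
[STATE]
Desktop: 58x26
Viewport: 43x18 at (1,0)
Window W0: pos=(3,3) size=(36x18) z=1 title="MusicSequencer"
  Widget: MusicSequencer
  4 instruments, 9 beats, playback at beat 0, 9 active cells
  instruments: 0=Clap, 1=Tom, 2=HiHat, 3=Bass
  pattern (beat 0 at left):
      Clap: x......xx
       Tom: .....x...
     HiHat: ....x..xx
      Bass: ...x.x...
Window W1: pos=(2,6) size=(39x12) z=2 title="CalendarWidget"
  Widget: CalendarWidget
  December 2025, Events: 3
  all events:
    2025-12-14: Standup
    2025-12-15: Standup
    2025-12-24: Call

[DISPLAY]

                                           
                                           
                                           
  ┏━━━━━━━━━━━━━━━━━━━━━━━━━━━━━━━━━━┓     
  ┃ MusicSequencer                   ┃     
  ┠──────────────────────────────────┨     
 ┏━━━━━━━━━━━━━━━━━━━━━━━━━━━━━━━━━━━━━┓   
 ┃ CalendarWidget                      ┃   
 ┠─────────────────────────────────────┨   
 ┃            December 2025            ┃   
 ┃Mo Tu We Th Fr Sa Su                 ┃   
 ┃ 1  2  3  4  5  6  7                 ┃   
 ┃ 8  9 10 11 12 13 14*                ┃   
 ┃15* 16 17 18 19 20 21                ┃   
 ┃22 23 24* 25 26 27 28                ┃   
 ┃29 30 31                             ┃   
 ┃                                     ┃   
 ┗━━━━━━━━━━━━━━━━━━━━━━━━━━━━━━━━━━━━━┛   


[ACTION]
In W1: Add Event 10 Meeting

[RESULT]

                                           
                                           
                                           
  ┏━━━━━━━━━━━━━━━━━━━━━━━━━━━━━━━━━━┓     
  ┃ MusicSequencer                   ┃     
  ┠──────────────────────────────────┨     
 ┏━━━━━━━━━━━━━━━━━━━━━━━━━━━━━━━━━━━━━┓   
 ┃ CalendarWidget                      ┃   
 ┠─────────────────────────────────────┨   
 ┃            December 2025            ┃   
 ┃Mo Tu We Th Fr Sa Su                 ┃   
 ┃ 1  2  3  4  5  6  7                 ┃   
 ┃ 8  9 10* 11 12 13 14*               ┃   
 ┃15* 16 17 18 19 20 21                ┃   
 ┃22 23 24* 25 26 27 28                ┃   
 ┃29 30 31                             ┃   
 ┃                                     ┃   
 ┗━━━━━━━━━━━━━━━━━━━━━━━━━━━━━━━━━━━━━┛   


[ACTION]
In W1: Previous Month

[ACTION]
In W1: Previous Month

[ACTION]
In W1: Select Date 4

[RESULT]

                                           
                                           
                                           
  ┏━━━━━━━━━━━━━━━━━━━━━━━━━━━━━━━━━━┓     
  ┃ MusicSequencer                   ┃     
  ┠──────────────────────────────────┨     
 ┏━━━━━━━━━━━━━━━━━━━━━━━━━━━━━━━━━━━━━┓   
 ┃ CalendarWidget                      ┃   
 ┠─────────────────────────────────────┨   
 ┃             October 2025            ┃   
 ┃Mo Tu We Th Fr Sa Su                 ┃   
 ┃       1  2  3 [ 4]  5               ┃   
 ┃ 6  7  8  9 10 11 12                 ┃   
 ┃13 14 15 16 17 18 19                 ┃   
 ┃20 21 22 23 24 25 26                 ┃   
 ┃27 28 29 30 31                       ┃   
 ┃                                     ┃   
 ┗━━━━━━━━━━━━━━━━━━━━━━━━━━━━━━━━━━━━━┛   


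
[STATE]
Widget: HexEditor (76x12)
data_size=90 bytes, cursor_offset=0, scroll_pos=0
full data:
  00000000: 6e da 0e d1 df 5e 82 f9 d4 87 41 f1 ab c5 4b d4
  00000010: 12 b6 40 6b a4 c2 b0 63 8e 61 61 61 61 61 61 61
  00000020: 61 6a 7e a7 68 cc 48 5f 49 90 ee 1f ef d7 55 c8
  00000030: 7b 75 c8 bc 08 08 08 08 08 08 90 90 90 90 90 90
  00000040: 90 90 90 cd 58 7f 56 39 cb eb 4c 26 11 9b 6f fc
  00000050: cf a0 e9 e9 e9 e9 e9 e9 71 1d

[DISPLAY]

00000000  6E da 0e d1 df 5e 82 f9  d4 87 41 f1 ab c5 4b d4  |n....^....A...K
00000010  12 b6 40 6b a4 c2 b0 63  8e 61 61 61 61 61 61 61  |..@k...c.aaaaaa
00000020  61 6a 7e a7 68 cc 48 5f  49 90 ee 1f ef d7 55 c8  |aj~.h.H_I.....U
00000030  7b 75 c8 bc 08 08 08 08  08 08 90 90 90 90 90 90  |{u.............
00000040  90 90 90 cd 58 7f 56 39  cb eb 4c 26 11 9b 6f fc  |....X.V9..L&..o
00000050  cf a0 e9 e9 e9 e9 e9 e9  71 1d                    |........q.     
                                                                            
                                                                            
                                                                            
                                                                            
                                                                            
                                                                            


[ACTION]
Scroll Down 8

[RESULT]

00000050  cf a0 e9 e9 e9 e9 e9 e9  71 1d                    |........q.     
                                                                            
                                                                            
                                                                            
                                                                            
                                                                            
                                                                            
                                                                            
                                                                            
                                                                            
                                                                            
                                                                            


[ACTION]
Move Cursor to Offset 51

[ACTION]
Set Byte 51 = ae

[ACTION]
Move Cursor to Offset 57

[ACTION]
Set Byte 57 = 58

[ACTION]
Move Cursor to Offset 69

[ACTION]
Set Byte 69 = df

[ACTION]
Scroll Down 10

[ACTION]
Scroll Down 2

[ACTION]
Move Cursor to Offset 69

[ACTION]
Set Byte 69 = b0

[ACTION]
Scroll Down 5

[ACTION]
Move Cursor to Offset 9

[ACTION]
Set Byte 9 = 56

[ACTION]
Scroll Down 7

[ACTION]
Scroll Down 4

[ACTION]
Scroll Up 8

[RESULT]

00000000  6e da 0e d1 df 5e 82 f9  d4 56 41 f1 ab c5 4b d4  |n....^...VA...K
00000010  12 b6 40 6b a4 c2 b0 63  8e 61 61 61 61 61 61 61  |..@k...c.aaaaaa
00000020  61 6a 7e a7 68 cc 48 5f  49 90 ee 1f ef d7 55 c8  |aj~.h.H_I.....U
00000030  7b 75 c8 ae 08 08 08 08  08 58 90 90 90 90 90 90  |{u.......X.....
00000040  90 90 90 cd 58 b0 56 39  cb eb 4c 26 11 9b 6f fc  |....X.V9..L&..o
00000050  cf a0 e9 e9 e9 e9 e9 e9  71 1d                    |........q.     
                                                                            
                                                                            
                                                                            
                                                                            
                                                                            
                                                                            


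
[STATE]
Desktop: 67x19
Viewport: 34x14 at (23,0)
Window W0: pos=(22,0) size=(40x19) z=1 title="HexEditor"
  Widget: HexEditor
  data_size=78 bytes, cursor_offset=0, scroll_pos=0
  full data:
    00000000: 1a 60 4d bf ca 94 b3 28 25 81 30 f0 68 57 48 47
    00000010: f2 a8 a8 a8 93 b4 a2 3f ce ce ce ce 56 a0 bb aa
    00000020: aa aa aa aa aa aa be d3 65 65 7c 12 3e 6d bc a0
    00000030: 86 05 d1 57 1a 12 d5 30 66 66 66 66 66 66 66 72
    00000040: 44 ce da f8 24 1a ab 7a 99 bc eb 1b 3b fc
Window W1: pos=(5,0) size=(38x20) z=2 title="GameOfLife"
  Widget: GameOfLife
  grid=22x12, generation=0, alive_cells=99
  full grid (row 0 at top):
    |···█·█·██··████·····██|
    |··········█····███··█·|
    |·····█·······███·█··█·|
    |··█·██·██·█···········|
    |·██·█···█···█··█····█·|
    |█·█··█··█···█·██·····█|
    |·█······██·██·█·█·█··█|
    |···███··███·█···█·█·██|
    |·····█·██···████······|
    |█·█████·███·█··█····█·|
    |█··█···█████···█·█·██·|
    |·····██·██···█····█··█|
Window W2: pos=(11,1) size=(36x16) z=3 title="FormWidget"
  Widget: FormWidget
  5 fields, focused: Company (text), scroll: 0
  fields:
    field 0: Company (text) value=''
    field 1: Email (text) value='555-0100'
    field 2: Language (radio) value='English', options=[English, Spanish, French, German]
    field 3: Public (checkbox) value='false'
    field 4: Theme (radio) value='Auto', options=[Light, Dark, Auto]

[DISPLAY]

━━━━━━━━━━━━━━━━━━━┓━━━━━━━━━━━━━━
━━━━━━━━━━━━━━━━━━━━━━━┓          
                       ┃──────────
───────────────────────┨ 94 b3 28 
   [                  ]┃ b4 a2 3f 
   [555-0100          ]┃ aa be d3 
   (●) English  ( ) Spa┃ 12 d5 30 
   [ ]                 ┃ 1a ab 7a 
   ( ) Light  ( ) Dark ┃          
                       ┃          
                       ┃          
                       ┃          
                       ┃          
                       ┃          


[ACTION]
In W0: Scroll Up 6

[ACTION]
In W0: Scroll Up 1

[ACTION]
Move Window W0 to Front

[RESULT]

━━━━━━━━━━━━━━━━━━━━━━━━━━━━━━━━━━
 HexEditor                        
──────────────────────────────────
00000000  1A 60 4d bf ca 94 b3 28 
00000010  f2 a8 a8 a8 93 b4 a2 3f 
00000020  aa aa aa aa aa aa be d3 
00000030  86 05 d1 57 1a 12 d5 30 
00000040  44 ce da f8 24 1a ab 7a 
                                  
                                  
                                  
                                  
                                  
                                  


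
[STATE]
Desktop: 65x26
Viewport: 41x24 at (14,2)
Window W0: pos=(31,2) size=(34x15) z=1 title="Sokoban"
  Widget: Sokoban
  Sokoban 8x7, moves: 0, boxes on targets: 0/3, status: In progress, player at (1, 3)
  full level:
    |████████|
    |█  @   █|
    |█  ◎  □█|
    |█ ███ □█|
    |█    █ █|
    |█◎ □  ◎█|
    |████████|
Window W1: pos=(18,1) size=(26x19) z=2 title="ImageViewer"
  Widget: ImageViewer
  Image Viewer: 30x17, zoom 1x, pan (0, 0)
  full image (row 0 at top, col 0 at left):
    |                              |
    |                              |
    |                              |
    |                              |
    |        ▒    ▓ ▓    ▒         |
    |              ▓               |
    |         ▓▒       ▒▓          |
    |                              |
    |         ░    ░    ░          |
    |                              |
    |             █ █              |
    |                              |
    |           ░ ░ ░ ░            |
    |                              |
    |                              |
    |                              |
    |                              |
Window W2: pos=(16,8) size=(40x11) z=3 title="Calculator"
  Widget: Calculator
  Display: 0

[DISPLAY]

    ┃ ImageViewer            ┃━━━━━━━━━━━
    ┠────────────────────────┨           
    ┃                        ┃───────────
    ┃                        ┃           
    ┃                        ┃           
    ┃                        ┃           
  ┏━━━━━━━━━━━━━━━━━━━━━━━━━━━━━━━━━━━━━━
  ┃ Calculator                           
  ┠──────────────────────────────────────
  ┃                                     0
  ┃┌───┬───┬───┬───┐                     
  ┃│ 7 │ 8 │ 9 │ ÷ │                     
  ┃├───┼───┼───┼───┤                     
  ┃│ 4 │ 5 │ 6 │ × │                     
  ┃├───┼───┼───┼───┤                     
  ┃│ 1 │ 2 │ 3 │ - │                     
  ┗━━━━━━━━━━━━━━━━━━━━━━━━━━━━━━━━━━━━━━
    ┗━━━━━━━━━━━━━━━━━━━━━━━━┛           
                                         
                                         
                                         
                                         
                                         
                                         


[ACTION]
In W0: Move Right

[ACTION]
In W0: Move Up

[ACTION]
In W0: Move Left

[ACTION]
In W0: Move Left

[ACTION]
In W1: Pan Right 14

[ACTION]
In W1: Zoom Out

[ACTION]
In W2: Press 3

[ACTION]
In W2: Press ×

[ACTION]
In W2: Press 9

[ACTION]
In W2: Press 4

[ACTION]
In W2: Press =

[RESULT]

    ┃ ImageViewer            ┃━━━━━━━━━━━
    ┠────────────────────────┨           
    ┃                        ┃───────────
    ┃                        ┃           
    ┃                        ┃           
    ┃                        ┃           
  ┏━━━━━━━━━━━━━━━━━━━━━━━━━━━━━━━━━━━━━━
  ┃ Calculator                           
  ┠──────────────────────────────────────
  ┃                                   282
  ┃┌───┬───┬───┬───┐                     
  ┃│ 7 │ 8 │ 9 │ ÷ │                     
  ┃├───┼───┼───┼───┤                     
  ┃│ 4 │ 5 │ 6 │ × │                     
  ┃├───┼───┼───┼───┤                     
  ┃│ 1 │ 2 │ 3 │ - │                     
  ┗━━━━━━━━━━━━━━━━━━━━━━━━━━━━━━━━━━━━━━
    ┗━━━━━━━━━━━━━━━━━━━━━━━━┛           
                                         
                                         
                                         
                                         
                                         
                                         


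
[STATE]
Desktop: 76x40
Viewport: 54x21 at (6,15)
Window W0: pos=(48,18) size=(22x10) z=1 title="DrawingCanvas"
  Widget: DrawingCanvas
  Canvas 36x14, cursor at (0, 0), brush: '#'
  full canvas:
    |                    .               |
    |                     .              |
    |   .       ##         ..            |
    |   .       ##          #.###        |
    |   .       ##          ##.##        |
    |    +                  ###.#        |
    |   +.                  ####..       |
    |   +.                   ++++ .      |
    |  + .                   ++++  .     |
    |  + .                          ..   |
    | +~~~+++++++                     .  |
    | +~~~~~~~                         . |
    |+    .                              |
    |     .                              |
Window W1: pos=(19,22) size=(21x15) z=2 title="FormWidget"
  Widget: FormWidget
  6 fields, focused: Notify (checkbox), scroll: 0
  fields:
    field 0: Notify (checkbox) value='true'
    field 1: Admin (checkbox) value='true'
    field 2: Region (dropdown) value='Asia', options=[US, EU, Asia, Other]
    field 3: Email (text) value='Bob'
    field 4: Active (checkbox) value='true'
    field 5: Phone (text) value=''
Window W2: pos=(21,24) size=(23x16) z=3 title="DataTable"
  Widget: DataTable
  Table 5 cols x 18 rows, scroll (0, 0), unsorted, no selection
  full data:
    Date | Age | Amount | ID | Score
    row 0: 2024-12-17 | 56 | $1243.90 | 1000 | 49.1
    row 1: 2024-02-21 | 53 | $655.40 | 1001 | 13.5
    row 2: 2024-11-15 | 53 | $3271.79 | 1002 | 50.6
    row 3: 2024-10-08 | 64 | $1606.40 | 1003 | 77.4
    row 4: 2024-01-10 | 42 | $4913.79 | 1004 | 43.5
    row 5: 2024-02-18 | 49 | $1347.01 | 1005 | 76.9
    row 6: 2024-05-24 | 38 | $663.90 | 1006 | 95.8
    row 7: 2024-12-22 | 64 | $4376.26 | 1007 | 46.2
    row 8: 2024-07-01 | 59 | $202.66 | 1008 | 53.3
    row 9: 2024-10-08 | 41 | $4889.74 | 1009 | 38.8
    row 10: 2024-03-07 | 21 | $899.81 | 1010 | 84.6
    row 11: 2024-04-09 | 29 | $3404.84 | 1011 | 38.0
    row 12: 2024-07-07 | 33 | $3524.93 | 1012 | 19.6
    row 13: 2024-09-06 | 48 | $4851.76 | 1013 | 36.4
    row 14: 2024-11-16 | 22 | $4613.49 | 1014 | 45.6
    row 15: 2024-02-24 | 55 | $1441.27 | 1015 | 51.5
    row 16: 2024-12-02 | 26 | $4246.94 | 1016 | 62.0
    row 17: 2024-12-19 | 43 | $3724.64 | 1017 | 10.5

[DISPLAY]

                                                      
                                                      
                                                      
                                          ┏━━━━━━━━━━━
                                          ┃ DrawingCan
                                          ┠───────────
                                          ┃+          
             ┏━━━━━━━━━━━━━━━━━━━┓        ┃           
             ┃ FormWidget        ┃        ┃   .       
             ┠─┏━━━━━━━━━━━━━━━━━━━━━┓    ┃   .       
             ┃>┃ DataTable           ┃    ┃   .       
             ┃ ┠─────────────────────┨    ┃    +      
             ┃ ┃Date      │Age│Amount┃    ┗━━━━━━━━━━━
             ┃ ┃──────────┼───┼──────┃                
             ┃ ┃2024-12-17│56 │$1243.┃                
             ┃ ┃2024-02-21│53 │$655.4┃                
             ┃ ┃2024-11-15│53 │$3271.┃                
             ┃ ┃2024-10-08│64 │$1606.┃                
             ┃ ┃2024-01-10│42 │$4913.┃                
             ┃ ┃2024-02-18│49 │$1347.┃                
             ┃ ┃2024-05-24│38 │$663.9┃                


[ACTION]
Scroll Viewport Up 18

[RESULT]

                                                      
                                                      
                                                      
                                                      
                                                      
                                                      
                                                      
                                                      
                                                      
                                                      
                                                      
                                                      
                                                      
                                                      
                                                      
                                                      
                                                      
                                                      
                                          ┏━━━━━━━━━━━
                                          ┃ DrawingCan
                                          ┠───────────


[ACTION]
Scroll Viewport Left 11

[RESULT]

                                                      
                                                      
                                                      
                                                      
                                                      
                                                      
                                                      
                                                      
                                                      
                                                      
                                                      
                                                      
                                                      
                                                      
                                                      
                                                      
                                                      
                                                      
                                                ┏━━━━━
                                                ┃ Draw
                                                ┠─────


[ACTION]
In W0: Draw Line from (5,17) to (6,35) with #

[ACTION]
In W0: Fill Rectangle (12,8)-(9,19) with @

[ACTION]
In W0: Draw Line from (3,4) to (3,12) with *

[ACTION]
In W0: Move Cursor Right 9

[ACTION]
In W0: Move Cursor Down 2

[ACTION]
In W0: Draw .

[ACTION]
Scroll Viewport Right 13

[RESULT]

                                                      
                                                      
                                                      
                                                      
                                                      
                                                      
                                                      
                                                      
                                                      
                                                      
                                                      
                                                      
                                                      
                                                      
                                                      
                                                      
                                                      
                                                      
                                   ┏━━━━━━━━━━━━━━━━━━
                                   ┃ DrawingCanvas    
                                   ┠──────────────────
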